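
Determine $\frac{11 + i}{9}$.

Divisor is real, so divide each part by 9:
= 11/9 + (1/9)i


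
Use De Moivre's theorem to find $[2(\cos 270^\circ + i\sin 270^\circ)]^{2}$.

By De Moivre: z^n = r^n(cos(nθ) + i sin(nθ))
= 2^2(cos(2*270°) + i sin(2*270°))
= 4(cos 180° + i sin 180°)
= -4


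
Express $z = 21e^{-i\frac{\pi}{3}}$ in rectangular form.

a = r cos θ = 21 * 1/2 = 21/2
b = r sin θ = 21 * -sqrt(3)/2 = -21*sqrt(3)/2
z = 21/2 - (21*sqrt(3)/2)i


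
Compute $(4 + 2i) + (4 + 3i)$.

(4 + 4) + (2 + 3)i = 8 + 5i


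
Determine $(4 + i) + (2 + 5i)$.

(4 + 2) + (1 + 5)i = 6 + 6i


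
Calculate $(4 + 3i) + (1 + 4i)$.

(4 + 1) + (3 + 4)i = 5 + 7i


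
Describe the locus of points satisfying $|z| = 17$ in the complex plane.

|z| = 17 means sqrt(x^2 + y^2) = 17
This is a circle of radius 17 centered at the origin


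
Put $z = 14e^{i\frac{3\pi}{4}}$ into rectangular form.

a = r cos θ = 14 * -sqrt(2)/2 = -7*sqrt(2)
b = r sin θ = 14 * sqrt(2)/2 = 7*sqrt(2)
z = -7*sqrt(2) + 7*sqrt(2)i


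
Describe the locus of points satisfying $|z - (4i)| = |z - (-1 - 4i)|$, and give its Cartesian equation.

|z - z1| = |z - z2| means z is equidistant from z1 and z2,
i.e. the perpendicular bisector of the segment from (0, 4) to (-1, -4) (midpoint (-1/2, 0)).
With z = x + yi, square both sides:
(x - 0)^2 + (y - 4)^2 = (x - (-1))^2 + (y - (-4))^2
The x^2 and y^2 terms cancel: -2x + (-16)y = 17 - 16 = 1
Simplify: 2x + 16y = -1
Locus: Perpendicular bisector of the segment from (0, 4) to (-1, -4): the line 2x + 16y = -1


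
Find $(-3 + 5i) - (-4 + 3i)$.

(-3 - (-4)) + (5 - 3)i = 1 + 2i


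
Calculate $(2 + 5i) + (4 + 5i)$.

(2 + 4) + (5 + 5)i = 6 + 10i


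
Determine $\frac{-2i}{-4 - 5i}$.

Multiply numerator and denominator by conjugate (-4 + 5i):
= (-2i)(-4 + 5i) / ((-4)^2 + (-5)^2)
= (10 + 8i) / 41
= 10/41 + (8/41)i


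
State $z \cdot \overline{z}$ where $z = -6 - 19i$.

z * conjugate(z) = |z|^2 = a^2 + b^2
= (-6)^2 + (-19)^2 = 397


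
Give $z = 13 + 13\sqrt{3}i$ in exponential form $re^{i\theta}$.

r = |z| = sqrt((13)^2 + (13*sqrt(3))^2) = sqrt(169 + 507) = sqrt(676) = 26
θ = arctan(b/a) = arctan(22.5167/13) (quadrant-adjusted) = 60° = π/3
z = 26e^(i*π/3)


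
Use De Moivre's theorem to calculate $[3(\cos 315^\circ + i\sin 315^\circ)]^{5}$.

By De Moivre: z^n = r^n(cos(nθ) + i sin(nθ))
= 3^5(cos(5*315°) + i sin(5*315°))
= 243(cos 135° + i sin 135°)
= -243*sqrt(2)/2 + (243*sqrt(2)/2)i


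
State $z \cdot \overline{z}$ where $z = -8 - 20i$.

z * conjugate(z) = |z|^2 = a^2 + b^2
= (-8)^2 + (-20)^2 = 464


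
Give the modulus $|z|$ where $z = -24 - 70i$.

|z| = sqrt(a^2 + b^2) = sqrt((-24)^2 + (-70)^2) = sqrt(5476) = 74


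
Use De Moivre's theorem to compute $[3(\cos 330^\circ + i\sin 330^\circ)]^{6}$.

By De Moivre: z^n = r^n(cos(nθ) + i sin(nθ))
= 3^6(cos(6*330°) + i sin(6*330°))
= 729(cos 180° + i sin 180°)
= -729


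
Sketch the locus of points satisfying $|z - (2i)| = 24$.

|z - z0| = r describes a circle centered at z0 with radius r
Here z0 = 2i and r = 24
Locus: Circle centered at (0, 2) with radius 24


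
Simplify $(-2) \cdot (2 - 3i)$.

(a1*a2 - b1*b2) + (a1*b2 + b1*a2)i
= (-4 - 0) + (6 + 0)i
= -4 + 6i


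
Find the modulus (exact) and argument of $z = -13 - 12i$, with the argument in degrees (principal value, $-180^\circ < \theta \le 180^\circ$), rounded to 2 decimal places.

|z| = sqrt((-13)^2 + (-12)^2) = sqrt(313)
arg(z) = arctan(b/a) = arctan(-12/-13) (quadrant-adjusted) = -137.29°


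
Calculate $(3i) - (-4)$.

(0 - (-4)) + (3 - 0)i = 4 + 3i


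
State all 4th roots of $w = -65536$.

|w| = 65536, arg(w) = 180°
Root modulus = 65536^(1/4) = 16
Root arguments: θ_k = (180° + 360°k)/4 for k = 0, 1, ..., 3
Roots: 8*sqrt(2) + 8*sqrt(2)i, -8*sqrt(2) + 8*sqrt(2)i, -8*sqrt(2) - 8*sqrt(2)i, 8*sqrt(2) - 8*sqrt(2)i


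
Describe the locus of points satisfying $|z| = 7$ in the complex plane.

|z| = 7 means sqrt(x^2 + y^2) = 7
This is a circle of radius 7 centered at the origin


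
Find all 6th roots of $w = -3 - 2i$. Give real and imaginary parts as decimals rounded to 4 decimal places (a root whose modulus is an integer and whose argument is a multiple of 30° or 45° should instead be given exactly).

|w| = sqrt(13) ≈ 3.605551, arg(w) ≈ 213.690068°
Root modulus = sqrt(13)^(1/6) ≈ 1.238308
Root arguments: θ_k = (arg(w) + 360°k)/6 for k = 0, 1, ..., 5
Compute each root as (root modulus)(cos θ_k + i sin θ_k) using full-precision intermediates, then round to 4 decimal places.
Roots: 1.0067 + 0.7211i, -0.1212 + 1.2324i, -1.1278 + 0.5113i, -1.0067 - 0.7211i, 0.1212 - 1.2324i, 1.1278 - 0.5113i


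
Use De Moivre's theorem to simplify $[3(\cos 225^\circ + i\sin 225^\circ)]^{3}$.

By De Moivre: z^n = r^n(cos(nθ) + i sin(nθ))
= 3^3(cos(3*225°) + i sin(3*225°))
= 27(cos 315° + i sin 315°)
= 27*sqrt(2)/2 - (27*sqrt(2)/2)i


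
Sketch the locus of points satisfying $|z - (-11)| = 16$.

|z - z0| = r describes a circle centered at z0 with radius r
Here z0 = -11 and r = 16
Locus: Circle centered at (-11, 0) with radius 16


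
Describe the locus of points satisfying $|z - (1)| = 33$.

|z - z0| = r describes a circle centered at z0 with radius r
Here z0 = 1 and r = 33
Locus: Circle centered at (1, 0) with radius 33


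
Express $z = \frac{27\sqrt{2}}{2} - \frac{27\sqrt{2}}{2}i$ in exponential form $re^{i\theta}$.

r = |z| = sqrt((27*sqrt(2)/2)^2 + (-27*sqrt(2)/2)^2) = sqrt(729/2 + 729/2) = sqrt(729) = 27
θ = arctan(b/a) = arctan(-19.0919/19.0919) (quadrant-adjusted) = -45° = -π/4
z = 27e^(-i*π/4)


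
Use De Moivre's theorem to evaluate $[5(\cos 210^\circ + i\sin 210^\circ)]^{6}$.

By De Moivre: z^n = r^n(cos(nθ) + i sin(nθ))
= 5^6(cos(6*210°) + i sin(6*210°))
= 15625(cos 180° + i sin 180°)
= -15625


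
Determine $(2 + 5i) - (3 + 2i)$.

(2 - 3) + (5 - 2)i = -1 + 3i


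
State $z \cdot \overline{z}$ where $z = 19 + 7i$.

z * conjugate(z) = |z|^2 = a^2 + b^2
= 19^2 + 7^2 = 410


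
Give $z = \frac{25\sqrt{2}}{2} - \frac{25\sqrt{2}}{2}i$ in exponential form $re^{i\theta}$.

r = |z| = sqrt((25*sqrt(2)/2)^2 + (-25*sqrt(2)/2)^2) = sqrt(625/2 + 625/2) = sqrt(625) = 25
θ = arctan(b/a) = arctan(-17.6777/17.6777) (quadrant-adjusted) = -45° = -π/4
z = 25e^(-i*π/4)


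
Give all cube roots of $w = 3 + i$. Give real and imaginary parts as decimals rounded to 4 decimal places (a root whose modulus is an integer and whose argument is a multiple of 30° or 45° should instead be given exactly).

|w| = sqrt(10) ≈ 3.162278, arg(w) ≈ 18.434949°
Root modulus = sqrt(10)^(1/3) ≈ 1.467799
Root arguments: θ_k = (arg(w) + 360°k)/3 for k = 0, 1, ..., 2
Compute each root as (root modulus)(cos θ_k + i sin θ_k) using full-precision intermediates, then round to 4 decimal places.
Roots: 1.4594 + 0.1571i, -0.8658 + 1.1853i, -0.5936 - 1.3424i


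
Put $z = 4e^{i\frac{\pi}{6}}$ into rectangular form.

a = r cos θ = 4 * sqrt(3)/2 = 2*sqrt(3)
b = r sin θ = 4 * 1/2 = 2
z = 2*sqrt(3) + 2i


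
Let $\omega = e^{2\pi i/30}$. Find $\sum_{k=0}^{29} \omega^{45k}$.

Let ζ = ω^45 = e^(2πi·45/30). Since 30 ∤ 45, ζ ≠ 1.
Sum = Σ_{k=0}^{29} ζ^k = (ζ^30 - 1)/(ζ - 1) = (ω^{45·30} - 1)/(ζ - 1) = (1 - 1)/(ζ - 1) = 0


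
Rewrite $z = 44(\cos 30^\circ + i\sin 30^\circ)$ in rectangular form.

a = r cos θ = 44 * sqrt(3)/2 = 22*sqrt(3)
b = r sin θ = 44 * 1/2 = 22
z = 22*sqrt(3) + 22i


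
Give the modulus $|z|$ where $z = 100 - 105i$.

|z| = sqrt(a^2 + b^2) = sqrt(100^2 + (-105)^2) = sqrt(21025) = 145


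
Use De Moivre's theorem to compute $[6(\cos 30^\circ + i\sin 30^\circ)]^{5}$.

By De Moivre: z^n = r^n(cos(nθ) + i sin(nθ))
= 6^5(cos(5*30°) + i sin(5*30°))
= 7776(cos 150° + i sin 150°)
= -3888*sqrt(3) + 3888i


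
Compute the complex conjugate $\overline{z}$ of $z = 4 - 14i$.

If z = a + bi, then conjugate(z) = a - bi
conjugate(4 - 14i) = 4 + 14i


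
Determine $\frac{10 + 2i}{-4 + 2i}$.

Multiply numerator and denominator by conjugate (-4 - 2i):
= (10 + 2i)(-4 - 2i) / ((-4)^2 + 2^2)
= (-36 - 28i) / 20
Divide through by 4: (-9 - 7i) / 5
= -9/5 - (7/5)i


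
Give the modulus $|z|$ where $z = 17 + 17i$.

|z| = sqrt(a^2 + b^2) = sqrt(17^2 + 17^2) = sqrt(578) = sqrt(578)


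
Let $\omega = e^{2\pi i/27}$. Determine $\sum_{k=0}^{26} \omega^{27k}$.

Since 27 divides 27, ω^27 = (ω^27)^1 = 1^1 = 1, so every term is 1.
Sum = 27 · 1 = 27


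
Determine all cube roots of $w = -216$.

|w| = 216, arg(w) = 180°
Root modulus = 216^(1/3) = 6
Root arguments: θ_k = (180° + 360°k)/3 for k = 0, 1, ..., 2
Roots: 3 + 3*sqrt(3)i, -6, 3 - 3*sqrt(3)i


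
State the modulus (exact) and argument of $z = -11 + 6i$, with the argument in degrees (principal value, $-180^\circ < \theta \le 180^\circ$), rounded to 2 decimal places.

|z| = sqrt((-11)^2 + 6^2) = sqrt(157)
arg(z) = arctan(b/a) = arctan(6/-11) (quadrant-adjusted) = 151.39°


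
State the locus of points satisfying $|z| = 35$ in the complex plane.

|z| = 35 means sqrt(x^2 + y^2) = 35
This is a circle of radius 35 centered at the origin


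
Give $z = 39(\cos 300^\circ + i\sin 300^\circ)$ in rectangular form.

a = r cos θ = 39 * 1/2 = 39/2
b = r sin θ = 39 * -sqrt(3)/2 = -39*sqrt(3)/2
z = 39/2 - (39*sqrt(3)/2)i


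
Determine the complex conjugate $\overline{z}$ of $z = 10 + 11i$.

If z = a + bi, then conjugate(z) = a - bi
conjugate(10 + 11i) = 10 - 11i


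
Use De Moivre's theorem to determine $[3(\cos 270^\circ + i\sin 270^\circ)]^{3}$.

By De Moivre: z^n = r^n(cos(nθ) + i sin(nθ))
= 3^3(cos(3*270°) + i sin(3*270°))
= 27(cos 90° + i sin 90°)
= 27i


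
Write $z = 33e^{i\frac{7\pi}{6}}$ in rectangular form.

a = r cos θ = 33 * -sqrt(3)/2 = -33*sqrt(3)/2
b = r sin θ = 33 * -1/2 = -33/2
z = -33*sqrt(3)/2 - (33/2)i


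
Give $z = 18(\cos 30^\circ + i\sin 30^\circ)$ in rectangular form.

a = r cos θ = 18 * sqrt(3)/2 = 9*sqrt(3)
b = r sin θ = 18 * 1/2 = 9
z = 9*sqrt(3) + 9i


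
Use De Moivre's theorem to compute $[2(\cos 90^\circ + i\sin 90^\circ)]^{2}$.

By De Moivre: z^n = r^n(cos(nθ) + i sin(nθ))
= 2^2(cos(2*90°) + i sin(2*90°))
= 4(cos 180° + i sin 180°)
= -4


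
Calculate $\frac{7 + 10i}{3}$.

Divisor is real, so divide each part by 3:
= 7/3 + (10/3)i


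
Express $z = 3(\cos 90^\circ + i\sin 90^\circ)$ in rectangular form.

a = r cos θ = 3 * 0 = 0
b = r sin θ = 3 * 1 = 3
z = 3i


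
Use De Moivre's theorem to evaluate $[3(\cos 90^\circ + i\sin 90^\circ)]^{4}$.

By De Moivre: z^n = r^n(cos(nθ) + i sin(nθ))
= 3^4(cos(4*90°) + i sin(4*90°))
= 81(cos 0° + i sin 0°)
= 81


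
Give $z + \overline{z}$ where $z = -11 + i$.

z + conjugate(z) = (a + bi) + (a - bi) = 2a
= 2 * (-11) = -22


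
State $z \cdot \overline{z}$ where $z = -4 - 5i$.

z * conjugate(z) = |z|^2 = a^2 + b^2
= (-4)^2 + (-5)^2 = 41


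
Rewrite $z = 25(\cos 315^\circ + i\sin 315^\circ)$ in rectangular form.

a = r cos θ = 25 * sqrt(2)/2 = 25*sqrt(2)/2
b = r sin θ = 25 * -sqrt(2)/2 = -25*sqrt(2)/2
z = 25*sqrt(2)/2 - (25*sqrt(2)/2)i


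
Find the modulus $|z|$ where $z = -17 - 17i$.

|z| = sqrt(a^2 + b^2) = sqrt((-17)^2 + (-17)^2) = sqrt(578) = sqrt(578)


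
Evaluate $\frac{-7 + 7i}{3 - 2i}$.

Multiply numerator and denominator by conjugate (3 + 2i):
= (-7 + 7i)(3 + 2i) / (3^2 + (-2)^2)
= (-35 + 7i) / 13
= -35/13 + (7/13)i


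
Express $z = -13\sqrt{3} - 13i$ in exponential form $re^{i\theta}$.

r = |z| = sqrt((-13*sqrt(3))^2 + (-13)^2) = sqrt(507 + 169) = sqrt(676) = 26
θ = arctan(b/a) = arctan(-13/-22.5167) (quadrant-adjusted) = -150° = -5π/6
z = 26e^(-i*5π/6)


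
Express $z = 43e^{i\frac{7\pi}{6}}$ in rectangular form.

a = r cos θ = 43 * -sqrt(3)/2 = -43*sqrt(3)/2
b = r sin θ = 43 * -1/2 = -43/2
z = -43*sqrt(3)/2 - (43/2)i


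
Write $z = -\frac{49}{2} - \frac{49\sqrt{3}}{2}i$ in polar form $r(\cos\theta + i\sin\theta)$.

r = |z| = sqrt(a^2 + b^2) = sqrt((-49/2)^2 + (-49*sqrt(3)/2)^2) = sqrt(2401/4 + 7203/4) = sqrt(2401) = 49
θ = arctan(b/a) = arctan(-42.4352/-24.5) (quadrant-adjusted) = 240°
z = 49(cos 240° + i sin 240°)


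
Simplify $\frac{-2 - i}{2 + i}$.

Multiply numerator and denominator by conjugate (2 - i):
= (-2 - i)(2 - i) / (2^2 + 1^2)
= (-5) / 5
= -1


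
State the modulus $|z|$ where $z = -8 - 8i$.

|z| = sqrt(a^2 + b^2) = sqrt((-8)^2 + (-8)^2) = sqrt(128) = sqrt(128)


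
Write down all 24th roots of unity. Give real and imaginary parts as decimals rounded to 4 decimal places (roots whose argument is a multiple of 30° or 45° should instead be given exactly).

ω_k = e^(2πik/24) = cos(2πk/24) + i sin(2πk/24) for k = 0, 1, ..., 23
Roots: 1, 0.9659 + 0.2588i, sqrt(3)/2 + (1/2)i, sqrt(2)/2 + (sqrt(2)/2)i, 1/2 + (sqrt(3)/2)i, 0.2588 + 0.9659i, i, -0.2588 + 0.9659i, -1/2 + (sqrt(3)/2)i, -sqrt(2)/2 + (sqrt(2)/2)i, -sqrt(3)/2 + (1/2)i, -0.9659 + 0.2588i, -1, -0.9659 - 0.2588i, -sqrt(3)/2 - (1/2)i, -sqrt(2)/2 - (sqrt(2)/2)i, -1/2 - (sqrt(3)/2)i, -0.2588 - 0.9659i, -i, 0.2588 - 0.9659i, 1/2 - (sqrt(3)/2)i, sqrt(2)/2 - (sqrt(2)/2)i, sqrt(3)/2 - (1/2)i, 0.9659 - 0.2588i


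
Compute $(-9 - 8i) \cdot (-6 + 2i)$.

(a1*a2 - b1*b2) + (a1*b2 + b1*a2)i
= (54 - (-16)) + (-18 + 48)i
= 70 + 30i


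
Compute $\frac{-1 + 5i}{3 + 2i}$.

Multiply numerator and denominator by conjugate (3 - 2i):
= (-1 + 5i)(3 - 2i) / (3^2 + 2^2)
= (7 + 17i) / 13
= 7/13 + (17/13)i


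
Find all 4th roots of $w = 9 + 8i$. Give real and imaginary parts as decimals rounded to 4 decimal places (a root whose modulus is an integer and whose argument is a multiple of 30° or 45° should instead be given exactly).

|w| = sqrt(145) ≈ 12.041595, arg(w) ≈ 41.633539°
Root modulus = sqrt(145)^(1/4) ≈ 1.862820
Root arguments: θ_k = (arg(w) + 360°k)/4 for k = 0, 1, ..., 3
Compute each root as (root modulus)(cos θ_k + i sin θ_k) using full-precision intermediates, then round to 4 decimal places.
Roots: 1.8322 + 0.3365i, -0.3365 + 1.8322i, -1.8322 - 0.3365i, 0.3365 - 1.8322i


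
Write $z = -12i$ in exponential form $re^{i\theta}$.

r = |z| = sqrt((0)^2 + (-12)^2) = sqrt(0 + 144) = sqrt(144) = 12
a = 0 and b < 0, so z lies on the negative imaginary axis: θ = -90° = -π/2
z = 12e^(-i*π/2)


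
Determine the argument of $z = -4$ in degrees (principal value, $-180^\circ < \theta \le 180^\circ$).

b = 0 and a < 0, so z lies on the negative real axis: θ = 180°


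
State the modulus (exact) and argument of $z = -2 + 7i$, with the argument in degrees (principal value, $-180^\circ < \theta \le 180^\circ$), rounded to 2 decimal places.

|z| = sqrt((-2)^2 + 7^2) = sqrt(53)
arg(z) = arctan(b/a) = arctan(7/-2) (quadrant-adjusted) = 105.95°


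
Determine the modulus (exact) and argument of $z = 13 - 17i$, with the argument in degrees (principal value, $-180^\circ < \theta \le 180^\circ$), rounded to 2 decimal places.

|z| = sqrt(13^2 + (-17)^2) = sqrt(458)
arg(z) = arctan(b/a) = arctan(-17/13) (quadrant-adjusted) = -52.59°


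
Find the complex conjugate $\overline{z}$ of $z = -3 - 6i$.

If z = a + bi, then conjugate(z) = a - bi
conjugate(-3 - 6i) = -3 + 6i


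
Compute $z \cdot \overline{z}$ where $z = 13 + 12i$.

z * conjugate(z) = |z|^2 = a^2 + b^2
= 13^2 + 12^2 = 313


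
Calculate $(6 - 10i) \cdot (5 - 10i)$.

(a1*a2 - b1*b2) + (a1*b2 + b1*a2)i
= (30 - 100) + (-60 + (-50))i
= -70 - 110i


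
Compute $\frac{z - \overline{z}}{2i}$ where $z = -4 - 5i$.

z - conjugate(z) = 2bi
(z - conjugate(z))/(2i) = 2bi/(2i) = b = -5


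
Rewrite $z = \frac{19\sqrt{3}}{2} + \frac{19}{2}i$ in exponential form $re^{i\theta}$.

r = |z| = sqrt((19*sqrt(3)/2)^2 + (19/2)^2) = sqrt(1083/4 + 361/4) = sqrt(361) = 19
θ = arctan(b/a) = arctan(9.5/16.4545) (quadrant-adjusted) = 30° = π/6
z = 19e^(i*π/6)


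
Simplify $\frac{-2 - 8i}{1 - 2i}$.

Multiply numerator and denominator by conjugate (1 + 2i):
= (-2 - 8i)(1 + 2i) / (1^2 + (-2)^2)
= (14 - 12i) / 5
= 14/5 - (12/5)i


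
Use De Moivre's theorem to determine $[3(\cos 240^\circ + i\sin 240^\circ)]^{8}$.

By De Moivre: z^n = r^n(cos(nθ) + i sin(nθ))
= 3^8(cos(8*240°) + i sin(8*240°))
= 6561(cos 120° + i sin 120°)
= -6561/2 + (6561*sqrt(3)/2)i


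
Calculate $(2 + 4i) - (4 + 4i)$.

(2 - 4) + (4 - 4)i = -2


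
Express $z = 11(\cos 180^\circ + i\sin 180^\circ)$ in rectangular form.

a = r cos θ = 11 * -1 = -11
b = r sin θ = 11 * 0 = 0
z = -11


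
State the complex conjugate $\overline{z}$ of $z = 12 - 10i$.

If z = a + bi, then conjugate(z) = a - bi
conjugate(12 - 10i) = 12 + 10i


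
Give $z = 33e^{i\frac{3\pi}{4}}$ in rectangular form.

a = r cos θ = 33 * -sqrt(2)/2 = -33*sqrt(2)/2
b = r sin θ = 33 * sqrt(2)/2 = 33*sqrt(2)/2
z = -33*sqrt(2)/2 + (33*sqrt(2)/2)i


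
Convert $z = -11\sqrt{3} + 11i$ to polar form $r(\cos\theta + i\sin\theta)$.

r = |z| = sqrt(a^2 + b^2) = sqrt((-11*sqrt(3))^2 + (11)^2) = sqrt(363 + 121) = sqrt(484) = 22
θ = arctan(b/a) = arctan(11/-19.0526) (quadrant-adjusted) = 150°
z = 22(cos 150° + i sin 150°)


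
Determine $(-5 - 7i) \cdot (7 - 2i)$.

(a1*a2 - b1*b2) + (a1*b2 + b1*a2)i
= (-35 - 14) + (10 + (-49))i
= -49 - 39i


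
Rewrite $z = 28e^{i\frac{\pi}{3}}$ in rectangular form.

a = r cos θ = 28 * 1/2 = 14
b = r sin θ = 28 * sqrt(3)/2 = 14*sqrt(3)
z = 14 + 14*sqrt(3)i


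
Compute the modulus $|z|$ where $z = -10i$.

|z| = sqrt(a^2 + b^2) = sqrt(0^2 + (-10)^2) = sqrt(100) = 10


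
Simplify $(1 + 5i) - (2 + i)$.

(1 - 2) + (5 - 1)i = -1 + 4i


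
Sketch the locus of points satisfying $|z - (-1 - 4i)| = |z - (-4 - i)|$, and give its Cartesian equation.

|z - z1| = |z - z2| means z is equidistant from z1 and z2,
i.e. the perpendicular bisector of the segment from (-1, -4) to (-4, -1) (midpoint (-5/2, -5/2)).
With z = x + yi, square both sides:
(x - (-1))^2 + (y - (-4))^2 = (x - (-4))^2 + (y - (-1))^2
The x^2 and y^2 terms cancel: -6x + 6y = 17 - 17 = 0
Simplify: x - y = 0
Locus: Perpendicular bisector of the segment from (-1, -4) to (-4, -1): the line x - y = 0


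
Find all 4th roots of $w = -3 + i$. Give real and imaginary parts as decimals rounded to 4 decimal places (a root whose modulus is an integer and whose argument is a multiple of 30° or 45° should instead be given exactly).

|w| = sqrt(10) ≈ 3.162278, arg(w) ≈ 161.565051°
Root modulus = sqrt(10)^(1/4) ≈ 1.333521
Root arguments: θ_k = (arg(w) + 360°k)/4 for k = 0, 1, ..., 3
Compute each root as (root modulus)(cos θ_k + i sin θ_k) using full-precision intermediates, then round to 4 decimal places.
Roots: 1.0157 + 0.8641i, -0.8641 + 1.0157i, -1.0157 - 0.8641i, 0.8641 - 1.0157i


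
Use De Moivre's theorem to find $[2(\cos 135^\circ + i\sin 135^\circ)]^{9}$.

By De Moivre: z^n = r^n(cos(nθ) + i sin(nθ))
= 2^9(cos(9*135°) + i sin(9*135°))
= 512(cos 135° + i sin 135°)
= -256*sqrt(2) + 256*sqrt(2)i


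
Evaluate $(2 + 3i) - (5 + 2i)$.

(2 - 5) + (3 - 2)i = -3 + i


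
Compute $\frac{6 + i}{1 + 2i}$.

Multiply numerator and denominator by conjugate (1 - 2i):
= (6 + i)(1 - 2i) / (1^2 + 2^2)
= (8 - 11i) / 5
= 8/5 - (11/5)i


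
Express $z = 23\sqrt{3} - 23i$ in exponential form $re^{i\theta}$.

r = |z| = sqrt((23*sqrt(3))^2 + (-23)^2) = sqrt(1587 + 529) = sqrt(2116) = 46
θ = arctan(b/a) = arctan(-23/39.8372) (quadrant-adjusted) = -30° = -π/6
z = 46e^(-i*π/6)


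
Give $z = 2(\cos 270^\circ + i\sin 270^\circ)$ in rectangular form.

a = r cos θ = 2 * 0 = 0
b = r sin θ = 2 * -1 = -2
z = -2i


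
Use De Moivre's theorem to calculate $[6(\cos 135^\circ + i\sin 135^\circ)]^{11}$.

By De Moivre: z^n = r^n(cos(nθ) + i sin(nθ))
= 6^11(cos(11*135°) + i sin(11*135°))
= 362797056(cos 45° + i sin 45°)
= 181398528*sqrt(2) + 181398528*sqrt(2)i


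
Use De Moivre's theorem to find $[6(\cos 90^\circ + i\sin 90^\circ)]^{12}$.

By De Moivre: z^n = r^n(cos(nθ) + i sin(nθ))
= 6^12(cos(12*90°) + i sin(12*90°))
= 2176782336(cos 0° + i sin 0°)
= 2176782336


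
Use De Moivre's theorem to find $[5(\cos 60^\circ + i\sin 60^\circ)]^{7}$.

By De Moivre: z^n = r^n(cos(nθ) + i sin(nθ))
= 5^7(cos(7*60°) + i sin(7*60°))
= 78125(cos 60° + i sin 60°)
= 78125/2 + (78125*sqrt(3)/2)i


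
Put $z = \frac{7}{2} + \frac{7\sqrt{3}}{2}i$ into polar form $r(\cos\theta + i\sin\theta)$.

r = |z| = sqrt(a^2 + b^2) = sqrt((7/2)^2 + (7*sqrt(3)/2)^2) = sqrt(49/4 + 147/4) = sqrt(49) = 7
θ = arctan(b/a) = arctan(6.0622/3.5) (quadrant-adjusted) = 60°
z = 7(cos 60° + i sin 60°)


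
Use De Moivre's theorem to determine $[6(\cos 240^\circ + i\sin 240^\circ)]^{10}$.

By De Moivre: z^n = r^n(cos(nθ) + i sin(nθ))
= 6^10(cos(10*240°) + i sin(10*240°))
= 60466176(cos 240° + i sin 240°)
= -30233088 - 30233088*sqrt(3)i


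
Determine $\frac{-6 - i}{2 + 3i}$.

Multiply numerator and denominator by conjugate (2 - 3i):
= (-6 - i)(2 - 3i) / (2^2 + 3^2)
= (-15 + 16i) / 13
= -15/13 + (16/13)i


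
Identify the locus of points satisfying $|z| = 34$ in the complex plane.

|z| = 34 means sqrt(x^2 + y^2) = 34
This is a circle of radius 34 centered at the origin


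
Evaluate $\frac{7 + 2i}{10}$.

Divisor is real, so divide each part by 10:
= 7/10 + (1/5)i


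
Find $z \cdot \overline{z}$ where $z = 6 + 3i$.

z * conjugate(z) = |z|^2 = a^2 + b^2
= 6^2 + 3^2 = 45


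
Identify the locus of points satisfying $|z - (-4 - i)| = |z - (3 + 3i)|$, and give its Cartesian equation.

|z - z1| = |z - z2| means z is equidistant from z1 and z2,
i.e. the perpendicular bisector of the segment from (-4, -1) to (3, 3) (midpoint (-1/2, 1)).
With z = x + yi, square both sides:
(x - (-4))^2 + (y - (-1))^2 = (x - 3)^2 + (y - 3)^2
The x^2 and y^2 terms cancel: 14x + 8y = 18 - 17 = 1
Simplify: 14x + 8y = 1
Locus: Perpendicular bisector of the segment from (-4, -1) to (3, 3): the line 14x + 8y = 1


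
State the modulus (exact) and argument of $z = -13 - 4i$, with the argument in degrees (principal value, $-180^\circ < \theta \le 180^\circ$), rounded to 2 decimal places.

|z| = sqrt((-13)^2 + (-4)^2) = sqrt(185)
arg(z) = arctan(b/a) = arctan(-4/-13) (quadrant-adjusted) = -162.90°


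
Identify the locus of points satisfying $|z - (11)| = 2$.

|z - z0| = r describes a circle centered at z0 with radius r
Here z0 = 11 and r = 2
Locus: Circle centered at (11, 0) with radius 2


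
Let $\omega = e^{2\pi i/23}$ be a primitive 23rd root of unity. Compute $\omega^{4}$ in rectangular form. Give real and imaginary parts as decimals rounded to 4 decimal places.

ω^4 = e^(2πi·4/23) = e^(i·8π/23)
= cos(8π/23) + i sin(8π/23)
= 0.4601 + 0.8879i


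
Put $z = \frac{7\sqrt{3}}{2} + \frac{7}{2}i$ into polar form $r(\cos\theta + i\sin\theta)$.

r = |z| = sqrt(a^2 + b^2) = sqrt((7*sqrt(3)/2)^2 + (7/2)^2) = sqrt(147/4 + 49/4) = sqrt(49) = 7
θ = arctan(b/a) = arctan(3.5/6.0622) (quadrant-adjusted) = 30°
z = 7(cos 30° + i sin 30°)


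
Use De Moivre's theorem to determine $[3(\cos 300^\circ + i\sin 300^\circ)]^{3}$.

By De Moivre: z^n = r^n(cos(nθ) + i sin(nθ))
= 3^3(cos(3*300°) + i sin(3*300°))
= 27(cos 180° + i sin 180°)
= -27


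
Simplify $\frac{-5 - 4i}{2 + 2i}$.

Multiply numerator and denominator by conjugate (2 - 2i):
= (-5 - 4i)(2 - 2i) / (2^2 + 2^2)
= (-18 + 2i) / 8
Divide through by 2: (-9 + i) / 4
= -9/4 + (1/4)i


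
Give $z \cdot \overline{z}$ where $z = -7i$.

z * conjugate(z) = |z|^2 = a^2 + b^2
= 0^2 + (-7)^2 = 49


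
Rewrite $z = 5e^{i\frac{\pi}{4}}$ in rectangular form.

a = r cos θ = 5 * sqrt(2)/2 = 5*sqrt(2)/2
b = r sin θ = 5 * sqrt(2)/2 = 5*sqrt(2)/2
z = 5*sqrt(2)/2 + (5*sqrt(2)/2)i


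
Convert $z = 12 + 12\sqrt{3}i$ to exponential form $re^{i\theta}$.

r = |z| = sqrt((12)^2 + (12*sqrt(3))^2) = sqrt(144 + 432) = sqrt(576) = 24
θ = arctan(b/a) = arctan(20.7846/12) (quadrant-adjusted) = 60° = π/3
z = 24e^(i*π/3)


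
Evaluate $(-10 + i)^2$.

(a + bi)^2 = a^2 - b^2 + 2abi
= (-10)^2 - 1^2 + 2*(-10)*1i
= 99 - 20i


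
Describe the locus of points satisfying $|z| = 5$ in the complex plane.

|z| = 5 means sqrt(x^2 + y^2) = 5
This is a circle of radius 5 centered at the origin


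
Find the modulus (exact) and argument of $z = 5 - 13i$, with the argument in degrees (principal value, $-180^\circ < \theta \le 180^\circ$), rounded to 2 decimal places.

|z| = sqrt(5^2 + (-13)^2) = sqrt(194)
arg(z) = arctan(b/a) = arctan(-13/5) (quadrant-adjusted) = -68.96°


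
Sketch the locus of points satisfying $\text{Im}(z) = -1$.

Im(z) = y where z = x + yi; the equation y = -1 is satisfied by all points with that y-coordinate
Locus: Horizontal line y = -1


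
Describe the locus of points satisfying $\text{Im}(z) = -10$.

Im(z) = y where z = x + yi; the equation y = -10 is satisfied by all points with that y-coordinate
Locus: Horizontal line y = -10


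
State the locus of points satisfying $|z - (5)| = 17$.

|z - z0| = r describes a circle centered at z0 with radius r
Here z0 = 5 and r = 17
Locus: Circle centered at (5, 0) with radius 17


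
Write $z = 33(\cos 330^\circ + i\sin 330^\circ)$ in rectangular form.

a = r cos θ = 33 * sqrt(3)/2 = 33*sqrt(3)/2
b = r sin θ = 33 * -1/2 = -33/2
z = 33*sqrt(3)/2 - (33/2)i


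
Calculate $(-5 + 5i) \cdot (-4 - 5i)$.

(a1*a2 - b1*b2) + (a1*b2 + b1*a2)i
= (20 - (-25)) + (25 + (-20))i
= 45 + 5i


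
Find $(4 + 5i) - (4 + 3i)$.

(4 - 4) + (5 - 3)i = 2i


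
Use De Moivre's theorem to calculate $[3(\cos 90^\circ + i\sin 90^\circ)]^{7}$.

By De Moivre: z^n = r^n(cos(nθ) + i sin(nθ))
= 3^7(cos(7*90°) + i sin(7*90°))
= 2187(cos 270° + i sin 270°)
= -2187i


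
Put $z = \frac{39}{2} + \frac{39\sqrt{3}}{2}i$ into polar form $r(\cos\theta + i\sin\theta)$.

r = |z| = sqrt(a^2 + b^2) = sqrt((39/2)^2 + (39*sqrt(3)/2)^2) = sqrt(1521/4 + 4563/4) = sqrt(1521) = 39
θ = arctan(b/a) = arctan(33.775/19.5) (quadrant-adjusted) = 60°
z = 39(cos 60° + i sin 60°)


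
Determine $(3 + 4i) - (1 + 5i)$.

(3 - 1) + (4 - 5)i = 2 - i


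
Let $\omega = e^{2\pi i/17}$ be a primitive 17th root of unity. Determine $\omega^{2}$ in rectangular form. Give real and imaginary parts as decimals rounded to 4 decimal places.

ω^2 = e^(2πi·2/17) = e^(i·4π/17)
= cos(4π/17) + i sin(4π/17)
= 0.7390 + 0.6737i


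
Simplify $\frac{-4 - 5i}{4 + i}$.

Multiply numerator and denominator by conjugate (4 - i):
= (-4 - 5i)(4 - i) / (4^2 + 1^2)
= (-21 - 16i) / 17
= -21/17 - (16/17)i


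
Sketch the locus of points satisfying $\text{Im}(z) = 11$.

Im(z) = y where z = x + yi; the equation y = 11 is satisfied by all points with that y-coordinate
Locus: Horizontal line y = 11


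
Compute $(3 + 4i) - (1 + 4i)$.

(3 - 1) + (4 - 4)i = 2


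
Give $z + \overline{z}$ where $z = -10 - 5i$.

z + conjugate(z) = (a + bi) + (a - bi) = 2a
= 2 * (-10) = -20


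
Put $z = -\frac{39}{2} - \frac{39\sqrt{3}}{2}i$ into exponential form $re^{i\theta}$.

r = |z| = sqrt((-39/2)^2 + (-39*sqrt(3)/2)^2) = sqrt(1521/4 + 4563/4) = sqrt(1521) = 39
θ = arctan(b/a) = arctan(-33.775/-19.5) (quadrant-adjusted) = -120° = -2π/3
z = 39e^(-i*2π/3)


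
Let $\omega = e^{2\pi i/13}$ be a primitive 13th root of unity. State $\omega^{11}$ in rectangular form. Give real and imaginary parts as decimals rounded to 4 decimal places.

ω^11 = e^(2πi·11/13) = e^(i·22π/13)
= cos(22π/13) + i sin(22π/13)
= 0.5681 - 0.8230i


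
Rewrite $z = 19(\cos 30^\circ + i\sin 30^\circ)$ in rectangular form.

a = r cos θ = 19 * sqrt(3)/2 = 19*sqrt(3)/2
b = r sin θ = 19 * 1/2 = 19/2
z = 19*sqrt(3)/2 + (19/2)i


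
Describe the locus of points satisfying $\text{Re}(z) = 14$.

Re(z) = x where z = x + yi; the equation x = 14 is satisfied by all points with that x-coordinate
Locus: Vertical line x = 14


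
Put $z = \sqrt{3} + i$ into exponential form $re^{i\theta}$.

r = |z| = sqrt((sqrt(3))^2 + (1)^2) = sqrt(3 + 1) = sqrt(4) = 2
θ = arctan(b/a) = arctan(1/1.7321) (quadrant-adjusted) = 30° = π/6
z = 2e^(i*π/6)


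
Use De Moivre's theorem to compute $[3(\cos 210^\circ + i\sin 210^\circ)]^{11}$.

By De Moivre: z^n = r^n(cos(nθ) + i sin(nθ))
= 3^11(cos(11*210°) + i sin(11*210°))
= 177147(cos 150° + i sin 150°)
= -177147*sqrt(3)/2 + (177147/2)i


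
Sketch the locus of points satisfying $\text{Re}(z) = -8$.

Re(z) = x where z = x + yi; the equation x = -8 is satisfied by all points with that x-coordinate
Locus: Vertical line x = -8


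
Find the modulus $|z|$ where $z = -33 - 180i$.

|z| = sqrt(a^2 + b^2) = sqrt((-33)^2 + (-180)^2) = sqrt(33489) = 183


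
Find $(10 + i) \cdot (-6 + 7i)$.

(a1*a2 - b1*b2) + (a1*b2 + b1*a2)i
= (-60 - 7) + (70 + (-6))i
= -67 + 64i


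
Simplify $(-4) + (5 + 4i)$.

(-4 + 5) + (0 + 4)i = 1 + 4i


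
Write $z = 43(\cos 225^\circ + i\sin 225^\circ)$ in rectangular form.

a = r cos θ = 43 * -sqrt(2)/2 = -43*sqrt(2)/2
b = r sin θ = 43 * -sqrt(2)/2 = -43*sqrt(2)/2
z = -43*sqrt(2)/2 - (43*sqrt(2)/2)i


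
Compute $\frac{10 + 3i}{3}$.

Divisor is real, so divide each part by 3:
= 10/3 + i


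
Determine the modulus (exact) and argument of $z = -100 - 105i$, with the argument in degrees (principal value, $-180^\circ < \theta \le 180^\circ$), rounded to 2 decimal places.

|z| = sqrt((-100)^2 + (-105)^2) = 145
arg(z) = arctan(b/a) = arctan(-105/-100) (quadrant-adjusted) = -133.60°


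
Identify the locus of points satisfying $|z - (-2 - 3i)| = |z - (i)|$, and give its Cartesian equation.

|z - z1| = |z - z2| means z is equidistant from z1 and z2,
i.e. the perpendicular bisector of the segment from (-2, -3) to (0, 1) (midpoint (-1, -1)).
With z = x + yi, square both sides:
(x - (-2))^2 + (y - (-3))^2 = (x - 0)^2 + (y - 1)^2
The x^2 and y^2 terms cancel: 4x + 8y = 1 - 13 = -12
Simplify: x + 2y = -3
Locus: Perpendicular bisector of the segment from (-2, -3) to (0, 1): the line x + 2y = -3


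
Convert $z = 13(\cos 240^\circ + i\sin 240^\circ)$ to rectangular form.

a = r cos θ = 13 * -1/2 = -13/2
b = r sin θ = 13 * -sqrt(3)/2 = -13*sqrt(3)/2
z = -13/2 - (13*sqrt(3)/2)i


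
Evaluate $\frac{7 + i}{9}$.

Divisor is real, so divide each part by 9:
= 7/9 + (1/9)i


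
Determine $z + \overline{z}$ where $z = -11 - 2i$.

z + conjugate(z) = (a + bi) + (a - bi) = 2a
= 2 * (-11) = -22


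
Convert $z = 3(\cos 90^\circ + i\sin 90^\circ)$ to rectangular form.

a = r cos θ = 3 * 0 = 0
b = r sin θ = 3 * 1 = 3
z = 3i


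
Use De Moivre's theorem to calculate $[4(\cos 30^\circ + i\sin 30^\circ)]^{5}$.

By De Moivre: z^n = r^n(cos(nθ) + i sin(nθ))
= 4^5(cos(5*30°) + i sin(5*30°))
= 1024(cos 150° + i sin 150°)
= -512*sqrt(3) + 512i


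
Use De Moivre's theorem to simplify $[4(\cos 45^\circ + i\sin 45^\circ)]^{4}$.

By De Moivre: z^n = r^n(cos(nθ) + i sin(nθ))
= 4^4(cos(4*45°) + i sin(4*45°))
= 256(cos 180° + i sin 180°)
= -256


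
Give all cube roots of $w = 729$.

|w| = 729, arg(w) = 0°
Root modulus = 729^(1/3) = 9
Root arguments: θ_k = (0° + 360°k)/3 for k = 0, 1, ..., 2
Roots: 9, -9/2 + (9*sqrt(3)/2)i, -9/2 - (9*sqrt(3)/2)i


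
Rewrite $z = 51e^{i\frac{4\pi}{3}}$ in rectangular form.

a = r cos θ = 51 * -1/2 = -51/2
b = r sin θ = 51 * -sqrt(3)/2 = -51*sqrt(3)/2
z = -51/2 - (51*sqrt(3)/2)i


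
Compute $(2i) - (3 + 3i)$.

(0 - 3) + (2 - 3)i = -3 - i


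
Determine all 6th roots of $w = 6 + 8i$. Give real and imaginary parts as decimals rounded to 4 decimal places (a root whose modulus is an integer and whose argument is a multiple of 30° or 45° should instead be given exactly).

|w| = 10, arg(w) ≈ 53.130102°
Root modulus = 10^(1/6) ≈ 1.467799
Root arguments: θ_k = (arg(w) + 360°k)/6 for k = 0, 1, ..., 5
Compute each root as (root modulus)(cos θ_k + i sin θ_k) using full-precision intermediates, then round to 4 decimal places.
Roots: 1.4503 + 0.2259i, 0.5295 + 1.3690i, -0.9208 + 1.1430i, -1.4503 - 0.2259i, -0.5295 - 1.3690i, 0.9208 - 1.1430i


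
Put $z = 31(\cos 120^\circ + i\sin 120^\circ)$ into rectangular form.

a = r cos θ = 31 * -1/2 = -31/2
b = r sin θ = 31 * sqrt(3)/2 = 31*sqrt(3)/2
z = -31/2 + (31*sqrt(3)/2)i


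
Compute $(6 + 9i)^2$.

(a + bi)^2 = a^2 - b^2 + 2abi
= 6^2 - 9^2 + 2*6*9i
= -45 + 108i


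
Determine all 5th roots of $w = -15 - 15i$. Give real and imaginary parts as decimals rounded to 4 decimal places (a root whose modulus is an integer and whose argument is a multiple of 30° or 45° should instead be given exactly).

|w| = sqrt(450) ≈ 21.213203, arg(w) = 225°
Root modulus = sqrt(450)^(1/5) ≈ 1.842134
Root arguments: θ_k = (225° + 360°k)/5 for k = 0, 1, ..., 4
Compute each root as (root modulus)(cos θ_k + i sin θ_k) using full-precision intermediates, then round to 4 decimal places.
Roots: 1.3026 + 1.3026i, -0.8363 + 1.6414i, -1.8195 - 0.2882i, -0.2882 - 1.8195i, 1.6414 - 0.8363i


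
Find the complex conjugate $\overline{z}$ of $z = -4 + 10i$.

If z = a + bi, then conjugate(z) = a - bi
conjugate(-4 + 10i) = -4 - 10i


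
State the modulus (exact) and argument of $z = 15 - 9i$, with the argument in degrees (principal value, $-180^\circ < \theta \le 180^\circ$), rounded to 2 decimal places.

|z| = sqrt(15^2 + (-9)^2) = sqrt(306)
arg(z) = arctan(b/a) = arctan(-9/15) (quadrant-adjusted) = -30.96°


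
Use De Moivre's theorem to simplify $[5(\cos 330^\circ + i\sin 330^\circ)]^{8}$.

By De Moivre: z^n = r^n(cos(nθ) + i sin(nθ))
= 5^8(cos(8*330°) + i sin(8*330°))
= 390625(cos 120° + i sin 120°)
= -390625/2 + (390625*sqrt(3)/2)i


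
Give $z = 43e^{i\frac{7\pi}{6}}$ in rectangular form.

a = r cos θ = 43 * -sqrt(3)/2 = -43*sqrt(3)/2
b = r sin θ = 43 * -1/2 = -43/2
z = -43*sqrt(3)/2 - (43/2)i


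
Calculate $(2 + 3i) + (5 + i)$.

(2 + 5) + (3 + 1)i = 7 + 4i


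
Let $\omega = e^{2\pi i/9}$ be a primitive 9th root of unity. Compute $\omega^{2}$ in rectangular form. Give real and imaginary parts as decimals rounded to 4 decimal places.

ω^2 = e^(2πi·2/9) = e^(i·4π/9)
= cos(4π/9) + i sin(4π/9)
= 0.1736 + 0.9848i


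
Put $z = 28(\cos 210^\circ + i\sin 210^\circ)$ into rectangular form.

a = r cos θ = 28 * -sqrt(3)/2 = -14*sqrt(3)
b = r sin θ = 28 * -1/2 = -14
z = -14*sqrt(3) - 14i


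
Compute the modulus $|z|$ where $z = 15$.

|z| = sqrt(a^2 + b^2) = sqrt(15^2 + 0^2) = sqrt(225) = 15


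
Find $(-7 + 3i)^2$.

(a + bi)^2 = a^2 - b^2 + 2abi
= (-7)^2 - 3^2 + 2*(-7)*3i
= 40 - 42i


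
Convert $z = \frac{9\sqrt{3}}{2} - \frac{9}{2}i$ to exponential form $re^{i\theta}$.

r = |z| = sqrt((9*sqrt(3)/2)^2 + (-9/2)^2) = sqrt(243/4 + 81/4) = sqrt(81) = 9
θ = arctan(b/a) = arctan(-4.5/7.7942) (quadrant-adjusted) = -30° = -π/6
z = 9e^(-i*π/6)


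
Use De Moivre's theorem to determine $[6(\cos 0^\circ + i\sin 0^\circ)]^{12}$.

By De Moivre: z^n = r^n(cos(nθ) + i sin(nθ))
= 6^12(cos(12*0°) + i sin(12*0°))
= 2176782336(cos 0° + i sin 0°)
= 2176782336


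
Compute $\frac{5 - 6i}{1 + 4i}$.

Multiply numerator and denominator by conjugate (1 - 4i):
= (5 - 6i)(1 - 4i) / (1^2 + 4^2)
= (-19 - 26i) / 17
= -19/17 - (26/17)i


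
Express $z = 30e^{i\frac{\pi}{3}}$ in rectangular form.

a = r cos θ = 30 * 1/2 = 15
b = r sin θ = 30 * sqrt(3)/2 = 15*sqrt(3)
z = 15 + 15*sqrt(3)i


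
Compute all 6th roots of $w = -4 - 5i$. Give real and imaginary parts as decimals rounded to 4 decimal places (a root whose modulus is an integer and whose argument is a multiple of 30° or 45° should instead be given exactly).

|w| = sqrt(41) ≈ 6.403124, arg(w) ≈ 231.340192°
Root modulus = sqrt(41)^(1/6) ≈ 1.362695
Root arguments: θ_k = (arg(w) + 360°k)/6 for k = 0, 1, ..., 5
Compute each root as (root modulus)(cos θ_k + i sin θ_k) using full-precision intermediates, then round to 4 decimal places.
Roots: 1.0656 + 0.8494i, -0.2028 + 1.3475i, -1.2684 + 0.4982i, -1.0656 - 0.8494i, 0.2028 - 1.3475i, 1.2684 - 0.4982i


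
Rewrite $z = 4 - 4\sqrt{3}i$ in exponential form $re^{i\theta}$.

r = |z| = sqrt((4)^2 + (-4*sqrt(3))^2) = sqrt(16 + 48) = sqrt(64) = 8
θ = arctan(b/a) = arctan(-6.9282/4) (quadrant-adjusted) = -60° = -π/3
z = 8e^(-i*π/3)


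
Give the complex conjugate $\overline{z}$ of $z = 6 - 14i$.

If z = a + bi, then conjugate(z) = a - bi
conjugate(6 - 14i) = 6 + 14i


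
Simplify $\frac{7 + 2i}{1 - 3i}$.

Multiply numerator and denominator by conjugate (1 + 3i):
= (7 + 2i)(1 + 3i) / (1^2 + (-3)^2)
= (1 + 23i) / 10
= 1/10 + (23/10)i


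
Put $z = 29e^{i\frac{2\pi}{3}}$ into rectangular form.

a = r cos θ = 29 * -1/2 = -29/2
b = r sin θ = 29 * sqrt(3)/2 = 29*sqrt(3)/2
z = -29/2 + (29*sqrt(3)/2)i


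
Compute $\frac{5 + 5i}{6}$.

Divisor is real, so divide each part by 6:
= 5/6 + (5/6)i


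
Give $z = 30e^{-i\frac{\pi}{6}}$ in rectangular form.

a = r cos θ = 30 * sqrt(3)/2 = 15*sqrt(3)
b = r sin θ = 30 * -1/2 = -15
z = 15*sqrt(3) - 15i


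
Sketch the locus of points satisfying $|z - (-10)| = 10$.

|z - z0| = r describes a circle centered at z0 with radius r
Here z0 = -10 and r = 10
Locus: Circle centered at (-10, 0) with radius 10


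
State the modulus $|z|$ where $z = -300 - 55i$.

|z| = sqrt(a^2 + b^2) = sqrt((-300)^2 + (-55)^2) = sqrt(93025) = 305


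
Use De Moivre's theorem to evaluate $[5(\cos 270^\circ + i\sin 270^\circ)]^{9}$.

By De Moivre: z^n = r^n(cos(nθ) + i sin(nθ))
= 5^9(cos(9*270°) + i sin(9*270°))
= 1953125(cos 270° + i sin 270°)
= -1953125i


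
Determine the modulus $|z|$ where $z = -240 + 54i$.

|z| = sqrt(a^2 + b^2) = sqrt((-240)^2 + 54^2) = sqrt(60516) = 246


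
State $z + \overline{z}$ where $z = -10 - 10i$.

z + conjugate(z) = (a + bi) + (a - bi) = 2a
= 2 * (-10) = -20


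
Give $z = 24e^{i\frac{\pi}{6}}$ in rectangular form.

a = r cos θ = 24 * sqrt(3)/2 = 12*sqrt(3)
b = r sin θ = 24 * 1/2 = 12
z = 12*sqrt(3) + 12i


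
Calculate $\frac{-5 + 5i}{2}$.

Divisor is real, so divide each part by 2:
= -5/2 + (5/2)i


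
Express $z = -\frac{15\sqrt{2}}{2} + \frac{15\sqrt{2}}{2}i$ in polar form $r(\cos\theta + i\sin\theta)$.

r = |z| = sqrt(a^2 + b^2) = sqrt((-15*sqrt(2)/2)^2 + (15*sqrt(2)/2)^2) = sqrt(225/2 + 225/2) = sqrt(225) = 15
θ = arctan(b/a) = arctan(10.6066/-10.6066) (quadrant-adjusted) = 135°
z = 15(cos 135° + i sin 135°)


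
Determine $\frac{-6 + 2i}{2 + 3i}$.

Multiply numerator and denominator by conjugate (2 - 3i):
= (-6 + 2i)(2 - 3i) / (2^2 + 3^2)
= (-6 + 22i) / 13
= -6/13 + (22/13)i


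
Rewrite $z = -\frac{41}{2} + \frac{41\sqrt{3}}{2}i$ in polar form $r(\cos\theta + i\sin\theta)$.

r = |z| = sqrt(a^2 + b^2) = sqrt((-41/2)^2 + (41*sqrt(3)/2)^2) = sqrt(1681/4 + 5043/4) = sqrt(1681) = 41
θ = arctan(b/a) = arctan(35.507/-20.5) (quadrant-adjusted) = 120°
z = 41(cos 120° + i sin 120°)


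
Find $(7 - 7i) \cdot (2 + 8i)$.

(a1*a2 - b1*b2) + (a1*b2 + b1*a2)i
= (14 - (-56)) + (56 + (-14))i
= 70 + 42i


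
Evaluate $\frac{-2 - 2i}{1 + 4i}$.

Multiply numerator and denominator by conjugate (1 - 4i):
= (-2 - 2i)(1 - 4i) / (1^2 + 4^2)
= (-10 + 6i) / 17
= -10/17 + (6/17)i


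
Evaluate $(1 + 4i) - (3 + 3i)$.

(1 - 3) + (4 - 3)i = -2 + i


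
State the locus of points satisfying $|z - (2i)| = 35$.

|z - z0| = r describes a circle centered at z0 with radius r
Here z0 = 2i and r = 35
Locus: Circle centered at (0, 2) with radius 35


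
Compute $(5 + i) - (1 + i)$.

(5 - 1) + (1 - 1)i = 4
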